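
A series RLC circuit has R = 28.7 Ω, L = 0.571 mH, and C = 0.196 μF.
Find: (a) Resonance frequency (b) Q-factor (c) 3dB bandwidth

Step 1 — Resonance condition Im(Z)=0 gives ω₀ = 1/√(LC).
Step 2 — ω₀ = 1/√(0.000571·1.96e-07) = 9.453e+04 rad/s.
Step 3 — f₀ = ω₀/(2π) = 1.504e+04 Hz.
Step 4 — Series Q: Q = ω₀L/R = 9.453e+04·0.000571/28.7 = 1.881.
Step 5 — 3dB bandwidth: Δω = ω₀/Q = 5.026e+04 rad/s; BW = Δω/(2π) = 8000 Hz.

(a) f₀ = 1.504e+04 Hz  (b) Q = 1.881  (c) BW = 8000 Hz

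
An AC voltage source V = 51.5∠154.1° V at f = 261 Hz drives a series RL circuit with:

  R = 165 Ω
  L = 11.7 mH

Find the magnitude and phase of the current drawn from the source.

Step 1 — Angular frequency: ω = 2π·f = 2π·261 = 1640 rad/s.
Step 2 — Component impedances:
  R: Z = R = 165 Ω
  L: Z = jωL = j·1640·0.0117 = 0 + j19.19 Ω
Step 3 — Series combination: Z_total = R + L = 165 + j19.19 Ω = 166.1∠6.6° Ω.
Step 4 — Source phasor: V = 51.5∠154.1° V = -46.33 + j22.5 V.
Step 5 — Ohm's law: I = V / Z_total = (-46.33 + j22.5) / (165 + j19.19) = -0.2614 + j0.1667 A.
Step 6 — Convert to polar: |I| = 0.31 A, ∠I = 147.5°.

I = 0.31∠147.5° A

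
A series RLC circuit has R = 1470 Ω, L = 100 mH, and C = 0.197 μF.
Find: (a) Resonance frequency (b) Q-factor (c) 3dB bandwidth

Step 1 — Resonance: ω₀ = 1/√(LC) = 1/√(0.1·1.97e-07) = 7125 rad/s.
Step 2 — f₀ = ω₀/(2π) = 1134 Hz.
Step 3 — Series Q: Q = ω₀L/R = 7125·0.1/1470 = 0.4847.
Step 4 — Bandwidth: Δω = ω₀/Q = 1.47e+04 rad/s; BW = Δω/(2π) = 2340 Hz.

(a) f₀ = 1134 Hz  (b) Q = 0.4847  (c) BW = 2340 Hz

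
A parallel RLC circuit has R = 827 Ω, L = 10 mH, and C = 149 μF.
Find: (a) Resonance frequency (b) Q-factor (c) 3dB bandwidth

Step 1 — Resonance: ω₀ = 1/√(LC) = 1/√(0.01·0.000149) = 819.2 rad/s.
Step 2 — f₀ = ω₀/(2π) = 130.4 Hz.
Step 3 — Parallel Q: Q = R/(ω₀L) = 827/(819.2·0.01) = 100.9.
Step 4 — Bandwidth: Δω = ω₀/Q = 8.115 rad/s; BW = Δω/(2π) = 1.292 Hz.

(a) f₀ = 130.4 Hz  (b) Q = 100.9  (c) BW = 1.292 Hz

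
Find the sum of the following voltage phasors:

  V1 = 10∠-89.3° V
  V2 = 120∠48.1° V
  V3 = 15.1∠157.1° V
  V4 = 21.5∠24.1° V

Step 1 — Convert each phasor to rectangular form:
  V1 = 10·(cos(-89.3°) + j·sin(-89.3°)) = 0.1222 - j9.999 V
  V2 = 120·(cos(48.1°) + j·sin(48.1°)) = 80.14 + j89.32 V
  V3 = 15.1·(cos(157.1°) + j·sin(157.1°)) = -13.91 + j5.876 V
  V4 = 21.5·(cos(24.1°) + j·sin(24.1°)) = 19.63 + j8.779 V
Step 2 — Sum components: V_total = 85.98 + j93.97 V.
Step 3 — Convert to polar: |V_total| = 127.4 V, ∠V_total = 47.5°.

V_total = 127.4∠47.5° V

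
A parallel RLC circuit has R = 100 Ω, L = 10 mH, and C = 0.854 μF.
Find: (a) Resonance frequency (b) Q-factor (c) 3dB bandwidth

Step 1 — Resonance: ω₀ = 1/√(LC) = 1/√(0.01·8.54e-07) = 1.082e+04 rad/s.
Step 2 — f₀ = ω₀/(2π) = 1722 Hz.
Step 3 — Parallel Q: Q = R/(ω₀L) = 100/(1.082e+04·0.01) = 0.9241.
Step 4 — Bandwidth: Δω = ω₀/Q = 1.171e+04 rad/s; BW = Δω/(2π) = 1864 Hz.

(a) f₀ = 1722 Hz  (b) Q = 0.9241  (c) BW = 1864 Hz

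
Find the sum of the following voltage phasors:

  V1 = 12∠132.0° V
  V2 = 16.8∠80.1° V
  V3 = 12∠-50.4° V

Step 1 — Convert each phasor to rectangular form:
  V1 = 12·(cos(132.0°) + j·sin(132.0°)) = -8.03 + j8.918 V
  V2 = 16.8·(cos(80.1°) + j·sin(80.1°)) = 2.888 + j16.55 V
  V3 = 12·(cos(-50.4°) + j·sin(-50.4°)) = 7.649 - j9.246 V
Step 2 — Sum components: V_total = 2.508 + j16.22 V.
Step 3 — Convert to polar: |V_total| = 16.41 V, ∠V_total = 81.2°.

V_total = 16.41∠81.2° V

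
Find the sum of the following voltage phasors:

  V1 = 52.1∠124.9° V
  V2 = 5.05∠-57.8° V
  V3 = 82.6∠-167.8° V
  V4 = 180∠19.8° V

Step 1 — Convert each phasor to rectangular form:
  V1 = 52.1·(cos(124.9°) + j·sin(124.9°)) = -29.81 + j42.73 V
  V2 = 5.05·(cos(-57.8°) + j·sin(-57.8°)) = 2.691 - j4.273 V
  V3 = 82.6·(cos(-167.8°) + j·sin(-167.8°)) = -80.73 - j17.46 V
  V4 = 180·(cos(19.8°) + j·sin(19.8°)) = 169.4 + j60.97 V
Step 2 — Sum components: V_total = 61.51 + j81.97 V.
Step 3 — Convert to polar: |V_total| = 102.5 V, ∠V_total = 53.1°.

V_total = 102.5∠53.1° V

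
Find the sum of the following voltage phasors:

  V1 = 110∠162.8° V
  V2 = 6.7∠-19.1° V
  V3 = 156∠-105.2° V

Step 1 — Convert each phasor to rectangular form:
  V1 = 110·(cos(162.8°) + j·sin(162.8°)) = -105.1 + j32.53 V
  V2 = 6.7·(cos(-19.1°) + j·sin(-19.1°)) = 6.331 - j2.192 V
  V3 = 156·(cos(-105.2°) + j·sin(-105.2°)) = -40.9 - j150.5 V
Step 2 — Sum components: V_total = -139.7 - j120.2 V.
Step 3 — Convert to polar: |V_total| = 184.3 V, ∠V_total = -139.3°.

V_total = 184.3∠-139.3° V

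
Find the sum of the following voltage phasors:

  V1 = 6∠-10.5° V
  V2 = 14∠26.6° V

Step 1 — Convert each phasor to rectangular form:
  V1 = 6·(cos(-10.5°) + j·sin(-10.5°)) = 5.9 - j1.093 V
  V2 = 14·(cos(26.6°) + j·sin(26.6°)) = 12.52 + j6.269 V
Step 2 — Sum components: V_total = 18.42 + j5.175 V.
Step 3 — Convert to polar: |V_total| = 19.13 V, ∠V_total = 15.7°.

V_total = 19.13∠15.7° V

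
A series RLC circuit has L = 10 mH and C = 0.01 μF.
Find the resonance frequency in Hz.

Step 1 — Resonance condition Im(Z)=0 gives ω₀ = 1/√(LC).
Step 2 — ω₀ = 1/√(0.01·1e-08) = 1e+05 rad/s.
Step 3 — f₀ = ω₀/(2π) = 1.592e+04 Hz.

f₀ = 1.592e+04 Hz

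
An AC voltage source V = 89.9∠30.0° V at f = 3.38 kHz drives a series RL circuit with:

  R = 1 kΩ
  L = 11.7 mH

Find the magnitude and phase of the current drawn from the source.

Step 1 — Angular frequency: ω = 2π·f = 2π·3380 = 2.124e+04 rad/s.
Step 2 — Component impedances:
  R: Z = R = 1000 Ω
  L: Z = jωL = j·2.124e+04·0.0117 = 0 + j248.5 Ω
Step 3 — Series combination: Z_total = R + L = 1000 + j248.5 Ω = 1030∠14.0° Ω.
Step 4 — Source phasor: V = 89.9∠30.0° V = 77.86 + j44.95 V.
Step 5 — Ohm's law: I = V / Z_total = (77.86 + j44.95) / (1000 + j248.5) = 0.08385 + j0.02412 A.
Step 6 — Convert to polar: |I| = 0.08725 A, ∠I = 16.0°.

I = 0.08725∠16.0° A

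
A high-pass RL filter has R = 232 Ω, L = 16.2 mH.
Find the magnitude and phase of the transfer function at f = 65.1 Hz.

Step 1 — Angular frequency: ω = 2π·65.1 = 409 rad/s.
Step 2 — Transfer function: H(jω) = jωL/(R + jωL).
Step 3 — Numerator jωL = j·6.626; denominator R + jωL = 232 + j6.626.
Step 4 — H = 0.0008151 + j0.02854.
Step 5 — Magnitude: |H| = 0.02855 (-30.9 dB); phase: φ = 88.4°.

|H| = 0.02855 (-30.9 dB), φ = 88.4°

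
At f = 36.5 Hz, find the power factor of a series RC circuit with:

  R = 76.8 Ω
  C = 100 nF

Step 1 — Angular frequency: ω = 2π·f = 2π·36.5 = 229.3 rad/s.
Step 2 — Component impedances:
  R: Z = R = 76.8 Ω
  C: Z = 1/(jωC) = -j/(ω·C) = 0 - j4.36e+04 Ω
Step 3 — Series combination: Z_total = R + C = 76.8 - j4.36e+04 Ω = 4.36e+04∠-89.9° Ω.
Step 4 — Power factor: PF = cos(φ) = Re(Z)/|Z| = 76.8/4.36e+04 = 0.001761.
Step 5 — Type: Im(Z) = -4.36e+04 ⇒ leading (phase φ = -89.9°).

PF = 0.001761 (leading, φ = -89.9°)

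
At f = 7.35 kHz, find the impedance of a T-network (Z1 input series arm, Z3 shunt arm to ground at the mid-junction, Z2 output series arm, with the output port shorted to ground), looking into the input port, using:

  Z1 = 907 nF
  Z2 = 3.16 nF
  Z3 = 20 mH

Step 1 — Angular frequency: ω = 2π·f = 2π·7350 = 4.618e+04 rad/s.
Step 2 — Component impedances:
  Z1: Z = 1/(jωC) = -j/(ω·C) = 0 - j23.87 Ω
  Z2: Z = 1/(jωC) = -j/(ω·C) = 0 - j6852 Ω
  Z3: Z = jωL = j·4.618e+04·0.02 = 0 + j923.6 Ω
Step 3 — With the output port shorted to ground, the output series arm Z2 runs from the junction to ground; the shunt arm Z3 also runs from the junction to ground. They appear in parallel: Z3 || Z2 = 0 + j1068 Ω.
Step 4 — Series with input arm Z1: Z_in = Z1 + (Z3 || Z2) = 0 + j1044 Ω = 1044∠90.0° Ω.

Z = 0 + j1044 Ω = 1044∠90.0° Ω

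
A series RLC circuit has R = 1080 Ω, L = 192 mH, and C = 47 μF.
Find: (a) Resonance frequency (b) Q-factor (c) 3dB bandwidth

Step 1 — Resonance condition Im(Z)=0 gives ω₀ = 1/√(LC).
Step 2 — ω₀ = 1/√(0.192·4.7e-05) = 332.9 rad/s.
Step 3 — f₀ = ω₀/(2π) = 52.98 Hz.
Step 4 — Series Q: Q = ω₀L/R = 332.9·0.192/1080 = 0.05918.
Step 5 — 3dB bandwidth: Δω = ω₀/Q = 5625 rad/s; BW = Δω/(2π) = 895.2 Hz.

(a) f₀ = 52.98 Hz  (b) Q = 0.05918  (c) BW = 895.2 Hz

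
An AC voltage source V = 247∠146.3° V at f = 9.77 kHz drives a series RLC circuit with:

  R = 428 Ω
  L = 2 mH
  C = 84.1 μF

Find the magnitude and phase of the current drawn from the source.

Step 1 — Angular frequency: ω = 2π·f = 2π·9770 = 6.139e+04 rad/s.
Step 2 — Component impedances:
  R: Z = R = 428 Ω
  L: Z = jωL = j·6.139e+04·0.002 = 0 + j122.8 Ω
  C: Z = 1/(jωC) = -j/(ω·C) = 0 - j0.1937 Ω
Step 3 — Series combination: Z_total = R + L + C = 428 + j122.6 Ω = 445.2∠16.0° Ω.
Step 4 — Source phasor: V = 247∠146.3° V = -205.5 + j137 V.
Step 5 — Ohm's law: I = V / Z_total = (-205.5 + j137) / (428 + j122.6) = -0.359 + j0.423 A.
Step 6 — Convert to polar: |I| = 0.5548 A, ∠I = 130.3°.

I = 0.5548∠130.3° A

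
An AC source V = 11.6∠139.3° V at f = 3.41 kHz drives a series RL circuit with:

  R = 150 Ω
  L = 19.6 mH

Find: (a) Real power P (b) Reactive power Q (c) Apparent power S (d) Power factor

Step 1 — Angular frequency: ω = 2π·f = 2π·3410 = 2.143e+04 rad/s.
Step 2 — Component impedances:
  R: Z = R = 150 Ω
  L: Z = jωL = j·2.143e+04·0.0196 = 0 + j419.9 Ω
Step 3 — Series combination: Z_total = R + L = 150 + j419.9 Ω = 445.9∠70.3° Ω.
Step 4 — Source phasor: V = 11.6∠139.3° V = -8.794 + j7.564 V.
Step 5 — Current: I = V / Z = 0.009341 + j0.02428 A = 0.02601∠69.0° A.
Step 6 — Complex power: S = V·I* = 0.1015 + j0.2842 VA.
Step 7 — Real power: P = Re(S) = 0.1015 W.
Step 8 — Reactive power: Q = Im(S) = 0.2842 VAR.
Step 9 — Apparent power: |S| = 0.3018 VA.
Step 10 — Power factor: PF = P/|S| = 0.3364 (lagging).

(a) P = 0.1015 W  (b) Q = 0.2842 VAR  (c) S = 0.3018 VA  (d) PF = 0.3364 (lagging)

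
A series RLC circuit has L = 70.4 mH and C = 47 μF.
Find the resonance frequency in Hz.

Step 1 — Resonance condition Im(Z)=0 gives ω₀ = 1/√(LC).
Step 2 — ω₀ = 1/√(0.0704·4.7e-05) = 549.7 rad/s.
Step 3 — f₀ = ω₀/(2π) = 87.5 Hz.

f₀ = 87.5 Hz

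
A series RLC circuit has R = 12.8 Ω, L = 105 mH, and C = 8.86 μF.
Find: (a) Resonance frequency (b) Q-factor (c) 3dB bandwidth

Step 1 — Resonance: ω₀ = 1/√(LC) = 1/√(0.105·8.86e-06) = 1037 rad/s.
Step 2 — f₀ = ω₀/(2π) = 165 Hz.
Step 3 — Series Q: Q = ω₀L/R = 1037·0.105/12.8 = 8.505.
Step 4 — Bandwidth: Δω = ω₀/Q = 121.9 rad/s; BW = Δω/(2π) = 19.4 Hz.

(a) f₀ = 165 Hz  (b) Q = 8.505  (c) BW = 19.4 Hz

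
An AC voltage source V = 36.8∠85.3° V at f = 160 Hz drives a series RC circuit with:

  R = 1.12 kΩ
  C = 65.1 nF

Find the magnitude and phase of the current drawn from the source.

Step 1 — Angular frequency: ω = 2π·f = 2π·160 = 1005 rad/s.
Step 2 — Component impedances:
  R: Z = R = 1120 Ω
  C: Z = 1/(jωC) = -j/(ω·C) = 0 - j1.528e+04 Ω
Step 3 — Series combination: Z_total = R + C = 1120 - j1.528e+04 Ω = 1.532e+04∠-85.8° Ω.
Step 4 — Source phasor: V = 36.8∠85.3° V = 3.015 + j36.68 V.
Step 5 — Ohm's law: I = V / Z_total = (3.015 + j36.68) / (1120 - j1.528e+04) = -0.002373 + j0.0003713 A.
Step 6 — Convert to polar: |I| = 0.002402 A, ∠I = 171.1°.

I = 0.002402∠171.1° A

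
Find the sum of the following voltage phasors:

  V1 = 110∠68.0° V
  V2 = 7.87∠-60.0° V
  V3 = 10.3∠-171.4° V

Step 1 — Convert each phasor to rectangular form:
  V1 = 110·(cos(68.0°) + j·sin(68.0°)) = 41.21 + j102 V
  V2 = 7.87·(cos(-60.0°) + j·sin(-60.0°)) = 3.935 - j6.816 V
  V3 = 10.3·(cos(-171.4°) + j·sin(-171.4°)) = -10.18 - j1.54 V
Step 2 — Sum components: V_total = 34.96 + j93.63 V.
Step 3 — Convert to polar: |V_total| = 99.95 V, ∠V_total = 69.5°.

V_total = 99.95∠69.5° V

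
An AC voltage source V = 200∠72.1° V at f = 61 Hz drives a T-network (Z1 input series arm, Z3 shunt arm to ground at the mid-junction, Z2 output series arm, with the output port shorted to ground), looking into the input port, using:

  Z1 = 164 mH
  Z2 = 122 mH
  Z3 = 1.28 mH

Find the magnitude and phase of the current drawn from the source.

Step 1 — Angular frequency: ω = 2π·f = 2π·61 = 383.3 rad/s.
Step 2 — Component impedances:
  Z1: Z = jωL = j·383.3·0.164 = 0 + j62.86 Ω
  Z2: Z = jωL = j·383.3·0.122 = 0 + j46.76 Ω
  Z3: Z = jωL = j·383.3·0.00128 = 0 + j0.4906 Ω
Step 3 — With the output port shorted to ground, the output series arm Z2 runs from the junction to ground; the shunt arm Z3 also runs from the junction to ground. They appear in parallel: Z3 || Z2 = 0 + j0.4855 Ω.
Step 4 — Series with input arm Z1: Z_in = Z1 + (Z3 || Z2) = 0 + j63.34 Ω = 63.34∠90.0° Ω.
Step 5 — Source phasor: V = 200∠72.1° V = 61.47 + j190.3 V.
Step 6 — Ohm's law: I = V / Z_total = (61.47 + j190.3) / (0 + j63.34) = 3.005 - j0.9705 A.
Step 7 — Convert to polar: |I| = 3.157 A, ∠I = -17.9°.

I = 3.157∠-17.9° A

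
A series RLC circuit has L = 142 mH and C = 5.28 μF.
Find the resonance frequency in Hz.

Step 1 — Resonance condition Im(Z)=0 gives ω₀ = 1/√(LC).
Step 2 — ω₀ = 1/√(0.142·5.28e-06) = 1155 rad/s.
Step 3 — f₀ = ω₀/(2π) = 183.8 Hz.

f₀ = 183.8 Hz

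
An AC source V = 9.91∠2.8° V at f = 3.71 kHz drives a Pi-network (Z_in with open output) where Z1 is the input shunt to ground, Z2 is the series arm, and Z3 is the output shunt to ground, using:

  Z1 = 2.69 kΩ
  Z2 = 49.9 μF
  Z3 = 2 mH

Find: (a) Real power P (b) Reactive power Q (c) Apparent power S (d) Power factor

Step 1 — Angular frequency: ω = 2π·f = 2π·3710 = 2.331e+04 rad/s.
Step 2 — Component impedances:
  Z1: Z = R = 2690 Ω
  Z2: Z = 1/(jωC) = -j/(ω·C) = 0 - j0.8597 Ω
  Z3: Z = jωL = j·2.331e+04·0.002 = 0 + j46.62 Ω
Step 3 — With open output, the series arm Z2 and the output shunt Z3 appear in series to ground: Z2 + Z3 = 0 + j45.76 Ω.
Step 4 — Parallel with input shunt Z1: Z_in = Z1 || (Z2 + Z3) = 0.7783 + j45.75 Ω = 45.75∠89.0° Ω.
Step 5 — Source phasor: V = 9.91∠2.8° V = 9.898 + j0.4841 V.
Step 6 — Current: I = V / Z = 0.01426 - j0.2161 A = 0.2166∠-86.2° A.
Step 7 — Complex power: S = V·I* = 0.03651 + j2.146 VA.
Step 8 — Real power: P = Re(S) = 0.03651 W.
Step 9 — Reactive power: Q = Im(S) = 2.146 VAR.
Step 10 — Apparent power: |S| = 2.146 VA.
Step 11 — Power factor: PF = P/|S| = 0.01701 (lagging).

(a) P = 0.03651 W  (b) Q = 2.146 VAR  (c) S = 2.146 VA  (d) PF = 0.01701 (lagging)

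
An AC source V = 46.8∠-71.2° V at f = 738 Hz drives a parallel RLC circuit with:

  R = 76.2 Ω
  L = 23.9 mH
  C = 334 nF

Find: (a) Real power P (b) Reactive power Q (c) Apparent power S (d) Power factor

Step 1 — Angular frequency: ω = 2π·f = 2π·738 = 4637 rad/s.
Step 2 — Component impedances:
  R: Z = R = 76.2 Ω
  L: Z = jωL = j·4637·0.0239 = 0 + j110.8 Ω
  C: Z = 1/(jωC) = -j/(ω·C) = 0 - j645.7 Ω
Step 3 — Parallel combination: 1/Z_total = 1/R + 1/L + 1/C; Z_total = 57.54 + j32.77 Ω = 66.21∠29.7° Ω.
Step 4 — Source phasor: V = 46.8∠-71.2° V = 15.08 - j44.3 V.
Step 5 — Current: I = V / Z = -0.1332 - j0.6941 A = 0.7068∠-100.9° A.
Step 6 — Complex power: S = V·I* = 28.74 + j16.37 VA.
Step 7 — Real power: P = Re(S) = 28.74 W.
Step 8 — Reactive power: Q = Im(S) = 16.37 VAR.
Step 9 — Apparent power: |S| = 33.08 VA.
Step 10 — Power factor: PF = P/|S| = 0.8689 (lagging).

(a) P = 28.74 W  (b) Q = 16.37 VAR  (c) S = 33.08 VA  (d) PF = 0.8689 (lagging)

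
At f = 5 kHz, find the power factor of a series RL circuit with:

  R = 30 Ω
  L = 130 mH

Step 1 — Angular frequency: ω = 2π·f = 2π·5000 = 3.142e+04 rad/s.
Step 2 — Component impedances:
  R: Z = R = 30 Ω
  L: Z = jωL = j·3.142e+04·0.13 = 0 + j4084 Ω
Step 3 — Series combination: Z_total = R + L = 30 + j4084 Ω = 4084∠89.6° Ω.
Step 4 — Power factor: PF = cos(φ) = Re(Z)/|Z| = 30/4084.2 = 0.007345.
Step 5 — Type: Im(Z) = 4084 ⇒ lagging (phase φ = 89.6°).

PF = 0.007345 (lagging, φ = 89.6°)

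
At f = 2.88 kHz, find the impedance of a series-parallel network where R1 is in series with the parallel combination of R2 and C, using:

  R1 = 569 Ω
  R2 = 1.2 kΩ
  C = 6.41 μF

Step 1 — Angular frequency: ω = 2π·f = 2π·2880 = 1.81e+04 rad/s.
Step 2 — Component impedances:
  R1: Z = R = 569 Ω
  R2: Z = R = 1200 Ω
  C: Z = 1/(jωC) = -j/(ω·C) = 0 - j8.621 Ω
Step 3 — Parallel branch: R2 || C = 1/(1/R2 + 1/C) = 0.06193 - j8.621 Ω.
Step 4 — Series with R1: Z_total = R1 + (R2 || C) = 569.1 - j8.621 Ω = 569.1∠-0.9° Ω.

Z = 569.1 - j8.621 Ω = 569.1∠-0.9° Ω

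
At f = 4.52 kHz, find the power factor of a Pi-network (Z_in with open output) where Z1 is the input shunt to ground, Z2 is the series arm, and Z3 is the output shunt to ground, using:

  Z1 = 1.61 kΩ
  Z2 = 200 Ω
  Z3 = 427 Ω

Step 1 — Angular frequency: ω = 2π·f = 2π·4520 = 2.84e+04 rad/s.
Step 2 — Component impedances:
  Z1: Z = R = 1610 Ω
  Z2: Z = R = 200 Ω
  Z3: Z = R = 427 Ω
Step 3 — With open output, the series arm Z2 and the output shunt Z3 appear in series to ground: Z2 + Z3 = 627 Ω.
Step 4 — Parallel with input shunt Z1: Z_in = Z1 || (Z2 + Z3) = 451.3 Ω = 451.3∠0.0° Ω.
Step 5 — Power factor: PF = cos(φ) = Re(Z)/|Z| = 451.3/451.3 = 1.
Step 6 — Type: Im(Z) = 0 ⇒ unity (phase φ = 0.0°).

PF = 1 (unity, φ = 0.0°)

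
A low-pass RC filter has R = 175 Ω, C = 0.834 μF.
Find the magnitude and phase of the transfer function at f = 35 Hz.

Step 1 — Angular frequency: ω = 2π·35 = 219.9 rad/s.
Step 2 — Transfer function: H(jω) = 1/(1 + jωRC).
Step 3 — Denominator: 1 + jωRC = 1 + j·219.9·175·8.34e-07 = 1 + j0.0321.
Step 4 — H = 0.999 - j0.03206.
Step 5 — Magnitude: |H| = 0.9995 (-0.0 dB); phase: φ = -1.8°.

|H| = 0.9995 (-0.0 dB), φ = -1.8°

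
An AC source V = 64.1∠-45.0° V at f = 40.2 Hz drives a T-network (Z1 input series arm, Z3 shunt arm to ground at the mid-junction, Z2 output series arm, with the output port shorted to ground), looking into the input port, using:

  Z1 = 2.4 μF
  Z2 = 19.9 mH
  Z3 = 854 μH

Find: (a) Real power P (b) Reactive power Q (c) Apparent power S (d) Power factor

Step 1 — Angular frequency: ω = 2π·f = 2π·40.2 = 252.6 rad/s.
Step 2 — Component impedances:
  Z1: Z = 1/(jωC) = -j/(ω·C) = 0 - j1650 Ω
  Z2: Z = jωL = j·252.6·0.0199 = 0 + j5.026 Ω
  Z3: Z = jωL = j·252.6·0.000854 = 0 + j0.2157 Ω
Step 3 — With the output port shorted to ground, the output series arm Z2 runs from the junction to ground; the shunt arm Z3 also runs from the junction to ground. They appear in parallel: Z3 || Z2 = 0 + j0.2068 Ω.
Step 4 — Series with input arm Z1: Z_in = Z1 + (Z3 || Z2) = 0 - j1649 Ω = 1649∠-90.0° Ω.
Step 5 — Source phasor: V = 64.1∠-45.0° V = 45.33 - j45.33 V.
Step 6 — Current: I = V / Z = 0.02748 + j0.02748 A = 0.03886∠45.0° A.
Step 7 — Complex power: S = V·I* = 0 - j2.491 VA.
Step 8 — Real power: P = Re(S) = 0 W.
Step 9 — Reactive power: Q = Im(S) = -2.491 VAR.
Step 10 — Apparent power: |S| = 2.491 VA.
Step 11 — Power factor: PF = P/|S| = 0 (leading).

(a) P = 0 W  (b) Q = -2.491 VAR  (c) S = 2.491 VA  (d) PF = 0 (leading)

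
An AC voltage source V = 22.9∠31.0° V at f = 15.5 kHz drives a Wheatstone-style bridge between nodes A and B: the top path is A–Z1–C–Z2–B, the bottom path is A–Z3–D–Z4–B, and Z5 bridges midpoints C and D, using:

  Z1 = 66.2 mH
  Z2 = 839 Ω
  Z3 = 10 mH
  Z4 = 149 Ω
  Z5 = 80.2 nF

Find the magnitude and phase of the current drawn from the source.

Step 1 — Angular frequency: ω = 2π·f = 2π·1.55e+04 = 9.739e+04 rad/s.
Step 2 — Component impedances:
  Z1: Z = jωL = j·9.739e+04·0.0662 = 0 + j6447 Ω
  Z2: Z = R = 839 Ω
  Z3: Z = jωL = j·9.739e+04·0.01 = 0 + j973.9 Ω
  Z4: Z = R = 149 Ω
  Z5: Z = 1/(jωC) = -j/(ω·C) = 0 - j128 Ω
Step 3 — Bridge requires nodal analysis (the Z5 bridge couples midpoints C and D, so the two paths cannot be reduced to a simple series/parallel combination). Setting node B to ground and injecting 1 A at node A, the 3-node admittance system at A, C, D solves to V_A = Z_AB = 126.5 + j846 Ω = 855.4∠81.5° Ω.
Step 4 — Source phasor: V = 22.9∠31.0° V = 19.63 + j11.79 V.
Step 5 — Ohm's law: I = V / Z_total = (19.63 + j11.79) / (126.5 + j846) = 0.01703 - j0.02065 A.
Step 6 — Convert to polar: |I| = 0.02677 A, ∠I = -50.5°.

I = 0.02677∠-50.5° A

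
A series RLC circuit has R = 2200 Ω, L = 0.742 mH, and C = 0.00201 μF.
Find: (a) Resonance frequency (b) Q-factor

Step 1 — Resonance condition Im(Z)=0 gives ω₀ = 1/√(LC).
Step 2 — ω₀ = 1/√(0.000742·2.01e-09) = 8.188e+05 rad/s.
Step 3 — f₀ = ω₀/(2π) = 1.303e+05 Hz.
Step 4 — Series Q: Q = ω₀L/R = 8.188e+05·0.000742/2200 = 0.2762.

(a) f₀ = 1.303e+05 Hz  (b) Q = 0.2762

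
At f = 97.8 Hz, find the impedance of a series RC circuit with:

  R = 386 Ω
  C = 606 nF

Step 1 — Angular frequency: ω = 2π·f = 2π·97.8 = 614.5 rad/s.
Step 2 — Component impedances:
  R: Z = R = 386 Ω
  C: Z = 1/(jωC) = -j/(ω·C) = 0 - j2685 Ω
Step 3 — Series combination: Z_total = R + C = 386 - j2685 Ω = 2713∠-81.8° Ω.

Z = 386 - j2685 Ω = 2713∠-81.8° Ω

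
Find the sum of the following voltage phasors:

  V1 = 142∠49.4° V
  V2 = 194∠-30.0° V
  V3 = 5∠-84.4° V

Step 1 — Convert each phasor to rectangular form:
  V1 = 142·(cos(49.4°) + j·sin(49.4°)) = 92.41 + j107.8 V
  V2 = 194·(cos(-30.0°) + j·sin(-30.0°)) = 168 - j97 V
  V3 = 5·(cos(-84.4°) + j·sin(-84.4°)) = 0.4879 - j4.976 V
Step 2 — Sum components: V_total = 260.9 + j5.84 V.
Step 3 — Convert to polar: |V_total| = 261 V, ∠V_total = 1.3°.

V_total = 261∠1.3° V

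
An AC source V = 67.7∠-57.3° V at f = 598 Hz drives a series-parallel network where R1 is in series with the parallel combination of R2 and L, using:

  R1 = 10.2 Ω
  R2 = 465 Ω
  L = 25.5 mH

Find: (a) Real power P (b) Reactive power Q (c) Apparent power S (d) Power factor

Step 1 — Angular frequency: ω = 2π·f = 2π·598 = 3757 rad/s.
Step 2 — Component impedances:
  R1: Z = R = 10.2 Ω
  R2: Z = R = 465 Ω
  L: Z = jωL = j·3757·0.0255 = 0 + j95.81 Ω
Step 3 — Parallel branch: R2 || L = 1/(1/R2 + 1/L) = 18.94 + j91.91 Ω.
Step 4 — Series with R1: Z_total = R1 + (R2 || L) = 29.14 + j91.91 Ω = 96.42∠72.4° Ω.
Step 5 — Source phasor: V = 67.7∠-57.3° V = 36.57 - j56.97 V.
Step 6 — Current: I = V / Z = -0.4486 - j0.5402 A = 0.7021∠-129.7° A.
Step 7 — Complex power: S = V·I* = 14.37 + j45.31 VA.
Step 8 — Real power: P = Re(S) = 14.37 W.
Step 9 — Reactive power: Q = Im(S) = 45.31 VAR.
Step 10 — Apparent power: |S| = 47.54 VA.
Step 11 — Power factor: PF = P/|S| = 0.3022 (lagging).

(a) P = 14.37 W  (b) Q = 45.31 VAR  (c) S = 47.54 VA  (d) PF = 0.3022 (lagging)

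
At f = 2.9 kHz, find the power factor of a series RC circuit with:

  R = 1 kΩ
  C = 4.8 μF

Step 1 — Angular frequency: ω = 2π·f = 2π·2900 = 1.822e+04 rad/s.
Step 2 — Component impedances:
  R: Z = R = 1000 Ω
  C: Z = 1/(jωC) = -j/(ω·C) = 0 - j11.43 Ω
Step 3 — Series combination: Z_total = R + C = 1000 - j11.43 Ω = 1000∠-0.7° Ω.
Step 4 — Power factor: PF = cos(φ) = Re(Z)/|Z| = 1000/1000.1 = 0.9999.
Step 5 — Type: Im(Z) = -11.43 ⇒ leading (phase φ = -0.7°).

PF = 0.9999 (leading, φ = -0.7°)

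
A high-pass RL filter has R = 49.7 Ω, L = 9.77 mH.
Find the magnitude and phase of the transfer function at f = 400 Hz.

Step 1 — Angular frequency: ω = 2π·400 = 2513 rad/s.
Step 2 — Transfer function: H(jω) = jωL/(R + jωL).
Step 3 — Numerator jωL = j·24.55; denominator R + jωL = 49.7 + j24.55.
Step 4 — H = 0.1962 + j0.3971.
Step 5 — Magnitude: |H| = 0.4429 (-7.1 dB); phase: φ = 63.7°.

|H| = 0.4429 (-7.1 dB), φ = 63.7°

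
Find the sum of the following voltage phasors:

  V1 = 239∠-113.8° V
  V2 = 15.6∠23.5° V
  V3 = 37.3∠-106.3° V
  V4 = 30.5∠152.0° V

Step 1 — Convert each phasor to rectangular form:
  V1 = 239·(cos(-113.8°) + j·sin(-113.8°)) = -96.45 - j218.7 V
  V2 = 15.6·(cos(23.5°) + j·sin(23.5°)) = 14.31 + j6.22 V
  V3 = 37.3·(cos(-106.3°) + j·sin(-106.3°)) = -10.47 - j35.8 V
  V4 = 30.5·(cos(152.0°) + j·sin(152.0°)) = -26.93 + j14.32 V
Step 2 — Sum components: V_total = -119.5 - j233.9 V.
Step 3 — Convert to polar: |V_total| = 262.7 V, ∠V_total = -117.1°.

V_total = 262.7∠-117.1° V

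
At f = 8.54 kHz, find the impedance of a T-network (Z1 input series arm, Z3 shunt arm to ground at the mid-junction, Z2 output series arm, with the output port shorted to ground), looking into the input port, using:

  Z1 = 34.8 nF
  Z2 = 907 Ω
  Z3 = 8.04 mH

Step 1 — Angular frequency: ω = 2π·f = 2π·8540 = 5.366e+04 rad/s.
Step 2 — Component impedances:
  Z1: Z = 1/(jωC) = -j/(ω·C) = 0 - j535.5 Ω
  Z2: Z = R = 907 Ω
  Z3: Z = jωL = j·5.366e+04·0.00804 = 0 + j431.4 Ω
Step 3 — With the output port shorted to ground, the output series arm Z2 runs from the junction to ground; the shunt arm Z3 also runs from the junction to ground. They appear in parallel: Z3 || Z2 = 167.3 + j351.8 Ω.
Step 4 — Series with input arm Z1: Z_in = Z1 + (Z3 || Z2) = 167.3 - j183.7 Ω = 248.5∠-47.7° Ω.

Z = 167.3 - j183.7 Ω = 248.5∠-47.7° Ω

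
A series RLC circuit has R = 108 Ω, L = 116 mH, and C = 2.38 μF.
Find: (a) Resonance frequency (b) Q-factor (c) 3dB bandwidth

Step 1 — Resonance: ω₀ = 1/√(LC) = 1/√(0.116·2.38e-06) = 1903 rad/s.
Step 2 — f₀ = ω₀/(2π) = 302.9 Hz.
Step 3 — Series Q: Q = ω₀L/R = 1903·0.116/108 = 2.044.
Step 4 — Bandwidth: Δω = ω₀/Q = 931 rad/s; BW = Δω/(2π) = 148.2 Hz.

(a) f₀ = 302.9 Hz  (b) Q = 2.044  (c) BW = 148.2 Hz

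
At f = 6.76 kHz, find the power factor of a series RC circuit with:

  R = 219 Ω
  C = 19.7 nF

Step 1 — Angular frequency: ω = 2π·f = 2π·6760 = 4.247e+04 rad/s.
Step 2 — Component impedances:
  R: Z = R = 219 Ω
  C: Z = 1/(jωC) = -j/(ω·C) = 0 - j1195 Ω
Step 3 — Series combination: Z_total = R + C = 219 - j1195 Ω = 1215∠-79.6° Ω.
Step 4 — Power factor: PF = cos(φ) = Re(Z)/|Z| = 219/1215 = 0.1802.
Step 5 — Type: Im(Z) = -1195 ⇒ leading (phase φ = -79.6°).

PF = 0.1802 (leading, φ = -79.6°)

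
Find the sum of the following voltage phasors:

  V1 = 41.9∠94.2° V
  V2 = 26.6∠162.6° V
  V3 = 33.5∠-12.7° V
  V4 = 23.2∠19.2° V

Step 1 — Convert each phasor to rectangular form:
  V1 = 41.9·(cos(94.2°) + j·sin(94.2°)) = -3.069 + j41.79 V
  V2 = 26.6·(cos(162.6°) + j·sin(162.6°)) = -25.38 + j7.954 V
  V3 = 33.5·(cos(-12.7°) + j·sin(-12.7°)) = 32.68 - j7.365 V
  V4 = 23.2·(cos(19.2°) + j·sin(19.2°)) = 21.91 + j7.63 V
Step 2 — Sum components: V_total = 26.14 + j50.01 V.
Step 3 — Convert to polar: |V_total| = 56.43 V, ∠V_total = 62.4°.

V_total = 56.43∠62.4° V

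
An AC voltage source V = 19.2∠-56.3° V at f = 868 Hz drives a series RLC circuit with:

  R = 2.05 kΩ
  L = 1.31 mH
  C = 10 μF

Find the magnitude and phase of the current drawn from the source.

Step 1 — Angular frequency: ω = 2π·f = 2π·868 = 5454 rad/s.
Step 2 — Component impedances:
  R: Z = R = 2050 Ω
  L: Z = jωL = j·5454·0.00131 = 0 + j7.144 Ω
  C: Z = 1/(jωC) = -j/(ω·C) = 0 - j18.34 Ω
Step 3 — Series combination: Z_total = R + L + C = 2050 - j11.19 Ω = 2050∠-0.3° Ω.
Step 4 — Source phasor: V = 19.2∠-56.3° V = 10.65 - j15.97 V.
Step 5 — Ohm's law: I = V / Z_total = (10.65 - j15.97) / (2050 - j11.19) = 0.005239 - j0.007763 A.
Step 6 — Convert to polar: |I| = 0.009366 A, ∠I = -56.0°.

I = 0.009366∠-56.0° A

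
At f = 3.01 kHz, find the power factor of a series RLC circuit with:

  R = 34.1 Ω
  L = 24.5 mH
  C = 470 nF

Step 1 — Angular frequency: ω = 2π·f = 2π·3010 = 1.891e+04 rad/s.
Step 2 — Component impedances:
  R: Z = R = 34.1 Ω
  L: Z = jωL = j·1.891e+04·0.0245 = 0 + j463.4 Ω
  C: Z = 1/(jωC) = -j/(ω·C) = 0 - j112.5 Ω
Step 3 — Series combination: Z_total = R + L + C = 34.1 + j350.9 Ω = 352.5∠84.4° Ω.
Step 4 — Power factor: PF = cos(φ) = Re(Z)/|Z| = 34.1/352.5 = 0.09674.
Step 5 — Type: Im(Z) = 350.9 ⇒ lagging (phase φ = 84.4°).

PF = 0.09674 (lagging, φ = 84.4°)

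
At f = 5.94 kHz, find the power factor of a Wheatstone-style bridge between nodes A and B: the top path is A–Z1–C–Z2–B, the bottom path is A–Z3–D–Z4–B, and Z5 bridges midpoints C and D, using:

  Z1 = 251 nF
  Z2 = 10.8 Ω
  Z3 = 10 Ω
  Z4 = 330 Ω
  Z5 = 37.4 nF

Step 1 — Angular frequency: ω = 2π·f = 2π·5940 = 3.732e+04 rad/s.
Step 2 — Component impedances:
  Z1: Z = 1/(jωC) = -j/(ω·C) = 0 - j106.7 Ω
  Z2: Z = R = 10.8 Ω
  Z3: Z = R = 10 Ω
  Z4: Z = R = 330 Ω
  Z5: Z = 1/(jωC) = -j/(ω·C) = 0 - j716.4 Ω
Step 3 — Bridge requires nodal analysis (the Z5 bridge couples midpoints C and D, so the two paths cannot be reduced to a simple series/parallel combination). Setting node B to ground and injecting 1 A at node A, the 3-node admittance system at A, C, D solves to V_A = Z_AB = 32.55 - j81.99 Ω = 88.21∠-68.3° Ω.
Step 4 — Power factor: PF = cos(φ) = Re(Z)/|Z| = 32.55/88.21 = 0.369.
Step 5 — Type: Im(Z) = -81.99 ⇒ leading (phase φ = -68.3°).

PF = 0.369 (leading, φ = -68.3°)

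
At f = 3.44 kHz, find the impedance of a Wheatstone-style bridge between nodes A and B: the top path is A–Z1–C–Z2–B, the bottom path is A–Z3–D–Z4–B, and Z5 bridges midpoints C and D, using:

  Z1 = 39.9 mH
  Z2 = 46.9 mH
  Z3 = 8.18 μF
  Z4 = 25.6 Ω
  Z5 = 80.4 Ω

Step 1 — Angular frequency: ω = 2π·f = 2π·3440 = 2.161e+04 rad/s.
Step 2 — Component impedances:
  Z1: Z = jωL = j·2.161e+04·0.0399 = 0 + j862.4 Ω
  Z2: Z = jωL = j·2.161e+04·0.0469 = 0 + j1014 Ω
  Z3: Z = 1/(jωC) = -j/(ω·C) = 0 - j5.656 Ω
  Z4: Z = R = 25.6 Ω
  Z5: Z = R = 80.4 Ω
Step 3 — Bridge requires nodal analysis (the Z5 bridge couples midpoints C and D, so the two paths cannot be reduced to a simple series/parallel combination). Setting node B to ground and injecting 1 A at node A, the 3-node admittance system at A, C, D solves to V_A = Z_AB = 25.54 - j5.084 Ω = 26.04∠-11.3° Ω.

Z = 25.54 - j5.084 Ω = 26.04∠-11.3° Ω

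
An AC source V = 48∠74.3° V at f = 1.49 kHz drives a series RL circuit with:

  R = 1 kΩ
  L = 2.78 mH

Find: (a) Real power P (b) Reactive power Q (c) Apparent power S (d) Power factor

Step 1 — Angular frequency: ω = 2π·f = 2π·1490 = 9362 rad/s.
Step 2 — Component impedances:
  R: Z = R = 1000 Ω
  L: Z = jωL = j·9362·0.00278 = 0 + j26.03 Ω
Step 3 — Series combination: Z_total = R + L = 1000 + j26.03 Ω = 1000∠1.5° Ω.
Step 4 — Source phasor: V = 48∠74.3° V = 12.99 + j46.21 V.
Step 5 — Current: I = V / Z = 0.01418 + j0.04584 A = 0.04798∠72.8° A.
Step 6 — Complex power: S = V·I* = 2.302 + j0.05992 VA.
Step 7 — Real power: P = Re(S) = 2.302 W.
Step 8 — Reactive power: Q = Im(S) = 0.05992 VAR.
Step 9 — Apparent power: |S| = 2.303 VA.
Step 10 — Power factor: PF = P/|S| = 0.9997 (lagging).

(a) P = 2.302 W  (b) Q = 0.05992 VAR  (c) S = 2.303 VA  (d) PF = 0.9997 (lagging)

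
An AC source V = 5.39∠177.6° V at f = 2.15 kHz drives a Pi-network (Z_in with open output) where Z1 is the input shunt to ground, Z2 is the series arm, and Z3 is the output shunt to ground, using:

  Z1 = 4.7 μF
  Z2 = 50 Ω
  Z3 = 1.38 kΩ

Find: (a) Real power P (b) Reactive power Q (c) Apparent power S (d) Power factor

Step 1 — Angular frequency: ω = 2π·f = 2π·2150 = 1.351e+04 rad/s.
Step 2 — Component impedances:
  Z1: Z = 1/(jωC) = -j/(ω·C) = 0 - j15.75 Ω
  Z2: Z = R = 50 Ω
  Z3: Z = R = 1380 Ω
Step 3 — With open output, the series arm Z2 and the output shunt Z3 appear in series to ground: Z2 + Z3 = 1430 Ω.
Step 4 — Parallel with input shunt Z1: Z_in = Z1 || (Z2 + Z3) = 0.1735 - j15.75 Ω = 15.75∠-89.4° Ω.
Step 5 — Source phasor: V = 5.39∠177.6° V = -5.385 + j0.2257 V.
Step 6 — Current: I = V / Z = -0.0181 - j0.3418 A = 0.3422∠-93.0° A.
Step 7 — Complex power: S = V·I* = 0.02032 - j1.845 VA.
Step 8 — Real power: P = Re(S) = 0.02032 W.
Step 9 — Reactive power: Q = Im(S) = -1.845 VAR.
Step 10 — Apparent power: |S| = 1.845 VA.
Step 11 — Power factor: PF = P/|S| = 0.01101 (leading).

(a) P = 0.02032 W  (b) Q = -1.845 VAR  (c) S = 1.845 VA  (d) PF = 0.01101 (leading)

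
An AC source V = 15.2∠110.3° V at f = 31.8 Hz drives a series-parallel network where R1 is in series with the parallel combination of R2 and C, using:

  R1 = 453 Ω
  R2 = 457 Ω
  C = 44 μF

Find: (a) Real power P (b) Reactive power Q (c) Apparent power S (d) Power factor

Step 1 — Angular frequency: ω = 2π·f = 2π·31.8 = 199.8 rad/s.
Step 2 — Component impedances:
  R1: Z = R = 453 Ω
  R2: Z = R = 457 Ω
  C: Z = 1/(jωC) = -j/(ω·C) = 0 - j113.7 Ω
Step 3 — Parallel branch: R2 || C = 1/(1/R2 + 1/C) = 26.66 - j107.1 Ω.
Step 4 — Series with R1: Z_total = R1 + (R2 || C) = 479.7 - j107.1 Ω = 491.5∠-12.6° Ω.
Step 5 — Source phasor: V = 15.2∠110.3° V = -5.273 + j14.26 V.
Step 6 — Current: I = V / Z = -0.01679 + j0.02597 A = 0.03093∠122.9° A.
Step 7 — Complex power: S = V·I* = 0.4588 - j0.1025 VA.
Step 8 — Real power: P = Re(S) = 0.4588 W.
Step 9 — Reactive power: Q = Im(S) = -0.1025 VAR.
Step 10 — Apparent power: |S| = 0.4701 VA.
Step 11 — Power factor: PF = P/|S| = 0.976 (leading).

(a) P = 0.4588 W  (b) Q = -0.1025 VAR  (c) S = 0.4701 VA  (d) PF = 0.976 (leading)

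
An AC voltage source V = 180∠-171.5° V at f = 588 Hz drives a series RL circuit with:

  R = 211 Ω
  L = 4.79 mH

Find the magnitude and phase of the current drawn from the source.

Step 1 — Angular frequency: ω = 2π·f = 2π·588 = 3695 rad/s.
Step 2 — Component impedances:
  R: Z = R = 211 Ω
  L: Z = jωL = j·3695·0.00479 = 0 + j17.7 Ω
Step 3 — Series combination: Z_total = R + L = 211 + j17.7 Ω = 211.7∠4.8° Ω.
Step 4 — Source phasor: V = 180∠-171.5° V = -178 - j26.61 V.
Step 5 — Ohm's law: I = V / Z_total = (-178 - j26.61) / (211 + j17.7) = -0.8483 - j0.05494 A.
Step 6 — Convert to polar: |I| = 0.8501 A, ∠I = -176.3°.

I = 0.8501∠-176.3° A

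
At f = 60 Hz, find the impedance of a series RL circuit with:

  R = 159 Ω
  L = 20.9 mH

Step 1 — Angular frequency: ω = 2π·f = 2π·60 = 377 rad/s.
Step 2 — Component impedances:
  R: Z = R = 159 Ω
  L: Z = jωL = j·377·0.0209 = 0 + j7.879 Ω
Step 3 — Series combination: Z_total = R + L = 159 + j7.879 Ω = 159.2∠2.8° Ω.

Z = 159 + j7.879 Ω = 159.2∠2.8° Ω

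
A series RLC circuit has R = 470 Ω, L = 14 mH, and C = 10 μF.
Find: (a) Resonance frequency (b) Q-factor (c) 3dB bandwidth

Step 1 — Resonance: ω₀ = 1/√(LC) = 1/√(0.014·1e-05) = 2673 rad/s.
Step 2 — f₀ = ω₀/(2π) = 425.4 Hz.
Step 3 — Series Q: Q = ω₀L/R = 2673·0.014/470 = 0.07961.
Step 4 — Bandwidth: Δω = ω₀/Q = 3.357e+04 rad/s; BW = Δω/(2π) = 5343 Hz.

(a) f₀ = 425.4 Hz  (b) Q = 0.07961  (c) BW = 5343 Hz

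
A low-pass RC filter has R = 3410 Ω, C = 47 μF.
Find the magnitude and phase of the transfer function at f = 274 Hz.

Step 1 — Angular frequency: ω = 2π·274 = 1722 rad/s.
Step 2 — Transfer function: H(jω) = 1/(1 + jωRC).
Step 3 — Denominator: 1 + jωRC = 1 + j·1722·3410·4.7e-05 = 1 + j275.9.
Step 4 — H = 1.313e-05 - j0.003624.
Step 5 — Magnitude: |H| = 0.003624 (-48.8 dB); phase: φ = -89.8°.

|H| = 0.003624 (-48.8 dB), φ = -89.8°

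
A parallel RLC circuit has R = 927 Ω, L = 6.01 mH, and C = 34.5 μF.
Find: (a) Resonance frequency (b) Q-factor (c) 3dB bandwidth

Step 1 — Resonance: ω₀ = 1/√(LC) = 1/√(0.00601·3.45e-05) = 2196 rad/s.
Step 2 — f₀ = ω₀/(2π) = 349.5 Hz.
Step 3 — Parallel Q: Q = R/(ω₀L) = 927/(2196·0.00601) = 70.23.
Step 4 — Bandwidth: Δω = ω₀/Q = 31.27 rad/s; BW = Δω/(2π) = 4.976 Hz.

(a) f₀ = 349.5 Hz  (b) Q = 70.23  (c) BW = 4.976 Hz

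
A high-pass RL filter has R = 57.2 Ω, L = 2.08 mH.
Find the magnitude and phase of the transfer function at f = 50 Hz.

Step 1 — Angular frequency: ω = 2π·50 = 314.2 rad/s.
Step 2 — Transfer function: H(jω) = jωL/(R + jωL).
Step 3 — Numerator jωL = j·0.6535; denominator R + jωL = 57.2 + j0.6535.
Step 4 — H = 0.0001305 + j0.01142.
Step 5 — Magnitude: |H| = 0.01142 (-38.8 dB); phase: φ = 89.3°.

|H| = 0.01142 (-38.8 dB), φ = 89.3°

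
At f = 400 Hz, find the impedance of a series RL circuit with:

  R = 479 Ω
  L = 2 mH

Step 1 — Angular frequency: ω = 2π·f = 2π·400 = 2513 rad/s.
Step 2 — Component impedances:
  R: Z = R = 479 Ω
  L: Z = jωL = j·2513·0.002 = 0 + j5.027 Ω
Step 3 — Series combination: Z_total = R + L = 479 + j5.027 Ω = 479∠0.6° Ω.

Z = 479 + j5.027 Ω = 479∠0.6° Ω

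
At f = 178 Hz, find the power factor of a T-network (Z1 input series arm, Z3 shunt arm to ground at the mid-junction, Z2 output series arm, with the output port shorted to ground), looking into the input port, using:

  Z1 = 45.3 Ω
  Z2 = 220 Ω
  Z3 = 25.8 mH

Step 1 — Angular frequency: ω = 2π·f = 2π·178 = 1118 rad/s.
Step 2 — Component impedances:
  Z1: Z = R = 45.3 Ω
  Z2: Z = R = 220 Ω
  Z3: Z = jωL = j·1118·0.0258 = 0 + j28.85 Ω
Step 3 — With the output port shorted to ground, the output series arm Z2 runs from the junction to ground; the shunt arm Z3 also runs from the junction to ground. They appear in parallel: Z3 || Z2 = 3.721 + j28.37 Ω.
Step 4 — Series with input arm Z1: Z_in = Z1 + (Z3 || Z2) = 49.02 + j28.37 Ω = 56.64∠30.1° Ω.
Step 5 — Power factor: PF = cos(φ) = Re(Z)/|Z| = 49.02/56.64 = 0.8655.
Step 6 — Type: Im(Z) = 28.37 ⇒ lagging (phase φ = 30.1°).

PF = 0.8655 (lagging, φ = 30.1°)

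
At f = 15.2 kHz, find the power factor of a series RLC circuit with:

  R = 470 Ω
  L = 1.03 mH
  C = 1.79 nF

Step 1 — Angular frequency: ω = 2π·f = 2π·1.52e+04 = 9.55e+04 rad/s.
Step 2 — Component impedances:
  R: Z = R = 470 Ω
  L: Z = jωL = j·9.55e+04·0.00103 = 0 + j98.37 Ω
  C: Z = 1/(jωC) = -j/(ω·C) = 0 - j5850 Ω
Step 3 — Series combination: Z_total = R + L + C = 470 - j5751 Ω = 5770∠-85.3° Ω.
Step 4 — Power factor: PF = cos(φ) = Re(Z)/|Z| = 470/5770.4 = 0.08145.
Step 5 — Type: Im(Z) = -5751 ⇒ leading (phase φ = -85.3°).

PF = 0.08145 (leading, φ = -85.3°)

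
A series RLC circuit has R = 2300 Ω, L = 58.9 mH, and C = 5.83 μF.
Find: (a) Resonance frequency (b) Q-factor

Step 1 — Resonance condition Im(Z)=0 gives ω₀ = 1/√(LC).
Step 2 — ω₀ = 1/√(0.0589·5.83e-06) = 1707 rad/s.
Step 3 — f₀ = ω₀/(2π) = 271.6 Hz.
Step 4 — Series Q: Q = ω₀L/R = 1707·0.0589/2300 = 0.0437.

(a) f₀ = 271.6 Hz  (b) Q = 0.0437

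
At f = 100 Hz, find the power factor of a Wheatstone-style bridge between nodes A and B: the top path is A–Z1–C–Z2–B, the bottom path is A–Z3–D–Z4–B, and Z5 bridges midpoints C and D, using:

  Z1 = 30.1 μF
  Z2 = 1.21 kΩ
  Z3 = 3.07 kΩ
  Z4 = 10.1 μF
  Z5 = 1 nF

Step 1 — Angular frequency: ω = 2π·f = 2π·100 = 628.3 rad/s.
Step 2 — Component impedances:
  Z1: Z = 1/(jωC) = -j/(ω·C) = 0 - j52.88 Ω
  Z2: Z = R = 1210 Ω
  Z3: Z = R = 3070 Ω
  Z4: Z = 1/(jωC) = -j/(ω·C) = 0 - j157.6 Ω
  Z5: Z = 1/(jωC) = -j/(ω·C) = 0 - j1.592e+06 Ω
Step 3 — Bridge requires nodal analysis (the Z5 bridge couples midpoints C and D, so the two paths cannot be reduced to a simple series/parallel combination). Setting node B to ground and injecting 1 A at node A, the 3-node admittance system at A, C, D solves to V_A = Z_AB = 868 - j40.27 Ω = 868.9∠-2.7° Ω.
Step 4 — Power factor: PF = cos(φ) = Re(Z)/|Z| = 867.98/868.91 = 0.9989.
Step 5 — Type: Im(Z) = -40.27 ⇒ leading (phase φ = -2.7°).

PF = 0.9989 (leading, φ = -2.7°)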